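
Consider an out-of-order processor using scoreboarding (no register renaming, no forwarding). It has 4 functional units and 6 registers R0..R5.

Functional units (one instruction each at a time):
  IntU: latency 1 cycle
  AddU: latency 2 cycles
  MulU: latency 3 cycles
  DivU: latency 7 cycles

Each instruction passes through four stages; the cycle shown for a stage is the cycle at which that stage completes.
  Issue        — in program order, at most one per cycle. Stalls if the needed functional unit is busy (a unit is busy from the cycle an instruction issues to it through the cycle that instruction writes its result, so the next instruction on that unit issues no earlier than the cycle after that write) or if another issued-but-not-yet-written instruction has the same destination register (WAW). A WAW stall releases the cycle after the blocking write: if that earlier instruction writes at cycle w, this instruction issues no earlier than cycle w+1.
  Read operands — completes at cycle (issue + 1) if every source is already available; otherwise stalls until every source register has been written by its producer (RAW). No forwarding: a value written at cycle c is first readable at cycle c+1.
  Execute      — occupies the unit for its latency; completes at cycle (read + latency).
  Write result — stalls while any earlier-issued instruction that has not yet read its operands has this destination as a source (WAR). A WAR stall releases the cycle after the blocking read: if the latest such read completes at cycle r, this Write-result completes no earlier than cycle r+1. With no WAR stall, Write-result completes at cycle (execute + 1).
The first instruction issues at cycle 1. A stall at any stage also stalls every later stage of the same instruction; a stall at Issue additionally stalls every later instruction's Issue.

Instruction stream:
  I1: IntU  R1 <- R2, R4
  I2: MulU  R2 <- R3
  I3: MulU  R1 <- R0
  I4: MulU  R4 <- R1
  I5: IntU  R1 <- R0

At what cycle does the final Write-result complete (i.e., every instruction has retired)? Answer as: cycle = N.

I1  is:1  ro:2  ex:3  wr:4
I2  is:2  ro:3  ex:6  wr:7
I3  is:8  ro:9  ex:12  wr:13  — struct: MulU busy until I2 writes@7
I4  is:14  ro:15  ex:18  wr:19  — struct: MulU busy until I3 writes@13
I5  is:15  ro:16  ex:17  wr:18

cycle = 19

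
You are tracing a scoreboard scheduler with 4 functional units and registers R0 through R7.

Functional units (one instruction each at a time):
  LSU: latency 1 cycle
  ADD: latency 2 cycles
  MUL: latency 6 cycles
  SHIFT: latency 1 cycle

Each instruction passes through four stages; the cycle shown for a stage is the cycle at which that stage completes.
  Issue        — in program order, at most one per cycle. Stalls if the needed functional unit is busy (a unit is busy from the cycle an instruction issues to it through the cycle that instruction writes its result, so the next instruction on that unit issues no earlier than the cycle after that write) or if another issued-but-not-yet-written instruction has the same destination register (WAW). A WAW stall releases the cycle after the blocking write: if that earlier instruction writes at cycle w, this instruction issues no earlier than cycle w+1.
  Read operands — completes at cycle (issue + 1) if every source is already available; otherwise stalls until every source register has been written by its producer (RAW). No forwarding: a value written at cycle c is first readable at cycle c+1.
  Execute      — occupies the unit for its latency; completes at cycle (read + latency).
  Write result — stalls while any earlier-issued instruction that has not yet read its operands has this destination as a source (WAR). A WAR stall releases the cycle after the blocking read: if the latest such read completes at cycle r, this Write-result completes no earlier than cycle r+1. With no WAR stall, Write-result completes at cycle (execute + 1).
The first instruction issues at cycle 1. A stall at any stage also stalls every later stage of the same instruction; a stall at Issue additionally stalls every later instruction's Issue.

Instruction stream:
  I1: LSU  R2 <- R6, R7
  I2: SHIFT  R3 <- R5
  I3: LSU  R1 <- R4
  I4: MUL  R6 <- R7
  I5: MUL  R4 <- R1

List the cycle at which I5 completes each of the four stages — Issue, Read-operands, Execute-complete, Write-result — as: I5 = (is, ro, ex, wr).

I5 = (15, 16, 22, 23)

I1 -> (1, 2, 3, 4)
I2 -> (2, 3, 4, 5)
I3 -> (5, 6, 7, 8)  // struct: LSU busy until I1 writes@4
I4 -> (6, 7, 13, 14)
I5 -> (15, 16, 22, 23)  // struct: MUL busy until I4 writes@14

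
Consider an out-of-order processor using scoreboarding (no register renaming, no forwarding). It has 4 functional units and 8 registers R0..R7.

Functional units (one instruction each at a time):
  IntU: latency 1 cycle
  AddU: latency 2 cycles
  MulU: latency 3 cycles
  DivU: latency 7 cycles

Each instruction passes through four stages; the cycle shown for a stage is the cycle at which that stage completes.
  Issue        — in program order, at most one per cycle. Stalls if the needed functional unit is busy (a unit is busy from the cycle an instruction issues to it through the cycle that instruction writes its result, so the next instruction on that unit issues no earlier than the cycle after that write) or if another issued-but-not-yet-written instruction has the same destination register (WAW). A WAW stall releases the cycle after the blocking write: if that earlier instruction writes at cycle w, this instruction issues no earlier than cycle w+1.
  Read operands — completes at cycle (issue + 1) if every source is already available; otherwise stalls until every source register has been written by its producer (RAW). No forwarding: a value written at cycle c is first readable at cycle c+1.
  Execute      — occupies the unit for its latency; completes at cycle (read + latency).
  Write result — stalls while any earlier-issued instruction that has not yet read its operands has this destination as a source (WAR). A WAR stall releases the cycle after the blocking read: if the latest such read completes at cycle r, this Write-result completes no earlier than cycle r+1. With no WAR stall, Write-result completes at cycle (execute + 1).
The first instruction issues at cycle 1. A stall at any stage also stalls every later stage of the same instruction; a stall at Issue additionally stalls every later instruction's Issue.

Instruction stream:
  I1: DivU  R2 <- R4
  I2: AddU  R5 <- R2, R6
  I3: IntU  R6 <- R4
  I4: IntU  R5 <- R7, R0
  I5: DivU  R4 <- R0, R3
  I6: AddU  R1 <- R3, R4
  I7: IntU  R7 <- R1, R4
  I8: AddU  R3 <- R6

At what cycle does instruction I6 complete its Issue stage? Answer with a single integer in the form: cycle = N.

cycle = 17

[I1] 1/2/9/10
[I2] 2/11/13/14  (RAW R2: wait I1 write@10)
[I3] 3/4/5/12  (WAR R6: wait I2 read@11)
[I4] 15/16/17/18  (WAW R5: wait I2 write@14)
[I5] 16/17/24/25
[I6] 17/26/28/29  (RAW R4: wait I5 write@25)
[I7] 19/30/31/32  (struct: IntU busy until I4 writes@18; RAW R1: wait I6 write@29)
[I8] 30/31/33/34  (struct: AddU busy until I6 writes@29)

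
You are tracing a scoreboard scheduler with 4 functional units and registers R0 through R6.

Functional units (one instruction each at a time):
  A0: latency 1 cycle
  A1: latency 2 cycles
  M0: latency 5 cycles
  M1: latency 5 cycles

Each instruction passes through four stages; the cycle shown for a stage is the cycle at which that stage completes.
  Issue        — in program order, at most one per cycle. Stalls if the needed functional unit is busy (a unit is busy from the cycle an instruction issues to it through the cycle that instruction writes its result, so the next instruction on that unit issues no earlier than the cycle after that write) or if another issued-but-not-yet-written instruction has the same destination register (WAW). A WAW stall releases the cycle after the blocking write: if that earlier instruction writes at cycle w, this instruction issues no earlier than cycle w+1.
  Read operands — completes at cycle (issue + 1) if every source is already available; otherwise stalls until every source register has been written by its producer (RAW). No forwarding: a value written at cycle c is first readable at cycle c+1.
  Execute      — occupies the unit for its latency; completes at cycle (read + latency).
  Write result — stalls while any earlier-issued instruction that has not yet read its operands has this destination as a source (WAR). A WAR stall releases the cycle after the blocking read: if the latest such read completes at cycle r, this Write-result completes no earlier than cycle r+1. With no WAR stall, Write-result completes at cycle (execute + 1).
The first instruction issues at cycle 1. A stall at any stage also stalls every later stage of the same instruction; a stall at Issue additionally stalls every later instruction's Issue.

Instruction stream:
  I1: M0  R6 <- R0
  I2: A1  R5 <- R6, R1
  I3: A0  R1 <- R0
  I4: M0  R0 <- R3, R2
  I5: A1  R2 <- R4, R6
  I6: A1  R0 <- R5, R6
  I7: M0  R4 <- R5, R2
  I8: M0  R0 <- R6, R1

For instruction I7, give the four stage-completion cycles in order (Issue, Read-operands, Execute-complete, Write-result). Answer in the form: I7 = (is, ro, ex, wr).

I7 = (19, 20, 25, 26)

cycle 1: issue I1 (M0)
cycle 2: I1 read-ops; issue I2 (A1)
cycle 3: issue I3 (A0)
cycle 4: I3 read-ops
cycle 5: I3 finished on A0
cycle 7: I1 finished on M0
cycle 8: I1→R6
cycle 9: I2 read-ops; issue I4 (M0)
cycle 10: I3→R1; I4 read-ops
cycle 11: I2 finished on A1
cycle 12: I2→R5
cycle 13: issue I5 (A1)
cycle 14: I5 read-ops
cycle 15: I4 finished on M0
cycle 16: I4→R0; I5 finished on A1
cycle 17: I5→R2
cycle 18: issue I6 (A1)
cycle 19: I6 read-ops; issue I7 (M0)
cycle 20: I7 read-ops
cycle 21: I6 finished on A1
cycle 22: I6→R0
cycle 25: I7 finished on M0
cycle 26: I7→R4
cycle 27: issue I8 (M0)
cycle 28: I8 read-ops
cycle 33: I8 finished on M0
cycle 34: I8→R0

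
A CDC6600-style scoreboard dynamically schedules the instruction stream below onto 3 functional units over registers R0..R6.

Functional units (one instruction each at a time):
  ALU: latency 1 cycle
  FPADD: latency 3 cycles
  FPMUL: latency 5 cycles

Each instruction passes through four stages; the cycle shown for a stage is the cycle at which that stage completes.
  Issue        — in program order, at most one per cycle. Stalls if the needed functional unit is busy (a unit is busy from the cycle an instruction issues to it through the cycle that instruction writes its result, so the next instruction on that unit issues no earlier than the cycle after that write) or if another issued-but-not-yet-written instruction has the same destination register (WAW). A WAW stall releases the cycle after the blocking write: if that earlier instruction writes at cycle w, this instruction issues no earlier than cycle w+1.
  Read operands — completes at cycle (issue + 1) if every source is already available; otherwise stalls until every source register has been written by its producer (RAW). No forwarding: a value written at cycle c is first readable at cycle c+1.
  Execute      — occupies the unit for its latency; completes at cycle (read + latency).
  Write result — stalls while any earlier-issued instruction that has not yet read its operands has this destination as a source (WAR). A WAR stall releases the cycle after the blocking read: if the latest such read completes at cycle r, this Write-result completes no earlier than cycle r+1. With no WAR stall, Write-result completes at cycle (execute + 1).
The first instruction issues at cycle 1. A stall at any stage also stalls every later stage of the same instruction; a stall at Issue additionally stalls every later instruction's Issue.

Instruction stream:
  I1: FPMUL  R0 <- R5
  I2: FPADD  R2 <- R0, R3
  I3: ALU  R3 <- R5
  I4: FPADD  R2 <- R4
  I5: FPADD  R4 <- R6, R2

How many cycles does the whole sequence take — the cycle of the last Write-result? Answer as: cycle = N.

I1  is:1  ro:2  ex:7  wr:8
I2  is:2  ro:9  ex:12  wr:13  — RAW R0: wait I1 write@8
I3  is:3  ro:4  ex:5  wr:10  — WAR R3: wait I2 read@9
I4  is:14  ro:15  ex:18  wr:19  — struct: FPADD busy until I2 writes@13
I5  is:20  ro:21  ex:24  wr:25  — struct: FPADD busy until I4 writes@19

cycle = 25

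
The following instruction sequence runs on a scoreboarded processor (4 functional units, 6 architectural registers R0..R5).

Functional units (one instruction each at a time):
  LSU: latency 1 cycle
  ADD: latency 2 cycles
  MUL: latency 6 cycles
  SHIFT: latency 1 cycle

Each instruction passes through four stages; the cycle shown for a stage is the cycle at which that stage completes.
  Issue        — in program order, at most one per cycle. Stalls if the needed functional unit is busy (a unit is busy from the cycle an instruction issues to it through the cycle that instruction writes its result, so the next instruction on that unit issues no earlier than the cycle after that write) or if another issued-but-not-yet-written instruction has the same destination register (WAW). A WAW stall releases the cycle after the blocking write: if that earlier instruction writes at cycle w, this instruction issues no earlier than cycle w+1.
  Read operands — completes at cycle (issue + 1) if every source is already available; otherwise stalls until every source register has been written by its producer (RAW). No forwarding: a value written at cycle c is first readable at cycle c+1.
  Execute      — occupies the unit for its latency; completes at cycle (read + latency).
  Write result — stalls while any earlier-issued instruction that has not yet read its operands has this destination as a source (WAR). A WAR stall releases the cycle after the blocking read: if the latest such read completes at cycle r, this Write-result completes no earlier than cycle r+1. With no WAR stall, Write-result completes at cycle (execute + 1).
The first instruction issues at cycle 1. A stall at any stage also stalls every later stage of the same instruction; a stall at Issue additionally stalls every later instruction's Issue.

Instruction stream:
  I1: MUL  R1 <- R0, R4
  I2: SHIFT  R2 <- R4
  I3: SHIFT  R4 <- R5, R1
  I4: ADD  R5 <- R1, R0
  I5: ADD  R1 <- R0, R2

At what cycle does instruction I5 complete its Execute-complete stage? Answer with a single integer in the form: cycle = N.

t=1  I1 dispatched to MUL
t=2  I1 operands ready | I2 dispatched to SHIFT
t=3  I2 operands ready
t=4  I2 complete
t=5  R2←I2
t=6  I3 dispatched to SHIFT
t=7  I4 dispatched to ADD
t=8  I1 complete
t=9  R1←I1
t=10  I3 operands ready | I4 operands ready
t=11  I3 complete
t=12  R4←I3 | I4 complete
t=13  R5←I4
t=14  I5 dispatched to ADD
t=15  I5 operands ready
t=17  I5 complete
t=18  R1←I5

cycle = 17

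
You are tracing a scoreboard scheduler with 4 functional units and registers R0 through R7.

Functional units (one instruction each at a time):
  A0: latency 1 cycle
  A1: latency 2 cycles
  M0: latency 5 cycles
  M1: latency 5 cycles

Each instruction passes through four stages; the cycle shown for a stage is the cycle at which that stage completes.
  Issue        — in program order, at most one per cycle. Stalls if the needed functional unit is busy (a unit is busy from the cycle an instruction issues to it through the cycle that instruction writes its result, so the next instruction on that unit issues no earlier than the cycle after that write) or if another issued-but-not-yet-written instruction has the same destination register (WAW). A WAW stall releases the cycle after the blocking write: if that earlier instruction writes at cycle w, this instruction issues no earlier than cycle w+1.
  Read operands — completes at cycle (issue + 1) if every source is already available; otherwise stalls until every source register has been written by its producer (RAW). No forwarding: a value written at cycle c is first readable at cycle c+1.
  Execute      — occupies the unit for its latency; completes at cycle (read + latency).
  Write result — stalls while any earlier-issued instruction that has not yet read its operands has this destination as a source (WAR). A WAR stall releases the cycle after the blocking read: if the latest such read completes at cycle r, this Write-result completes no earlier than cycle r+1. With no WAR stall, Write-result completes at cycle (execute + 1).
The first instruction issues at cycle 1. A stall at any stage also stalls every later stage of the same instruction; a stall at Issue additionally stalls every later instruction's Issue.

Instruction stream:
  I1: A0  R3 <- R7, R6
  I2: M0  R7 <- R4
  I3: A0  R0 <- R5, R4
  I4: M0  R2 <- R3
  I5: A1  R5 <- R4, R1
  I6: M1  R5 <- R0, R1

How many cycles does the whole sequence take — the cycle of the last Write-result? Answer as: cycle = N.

cycle 1: I1→A0
cycle 2: I1 RO, I2→M0
cycle 3: I1 EX, I2 RO
cycle 4: I1 WR R3
cycle 5: I3→A0
cycle 6: I3 RO
cycle 7: I3 EX
cycle 8: I2 EX, I3 WR R0
cycle 9: I2 WR R7
cycle 10: I4→M0
cycle 11: I4 RO, I5→A1
cycle 12: I5 RO
cycle 14: I5 EX
cycle 15: I5 WR R5
cycle 16: I4 EX, I6→M1
cycle 17: I4 WR R2, I6 RO
cycle 22: I6 EX
cycle 23: I6 WR R5

cycle = 23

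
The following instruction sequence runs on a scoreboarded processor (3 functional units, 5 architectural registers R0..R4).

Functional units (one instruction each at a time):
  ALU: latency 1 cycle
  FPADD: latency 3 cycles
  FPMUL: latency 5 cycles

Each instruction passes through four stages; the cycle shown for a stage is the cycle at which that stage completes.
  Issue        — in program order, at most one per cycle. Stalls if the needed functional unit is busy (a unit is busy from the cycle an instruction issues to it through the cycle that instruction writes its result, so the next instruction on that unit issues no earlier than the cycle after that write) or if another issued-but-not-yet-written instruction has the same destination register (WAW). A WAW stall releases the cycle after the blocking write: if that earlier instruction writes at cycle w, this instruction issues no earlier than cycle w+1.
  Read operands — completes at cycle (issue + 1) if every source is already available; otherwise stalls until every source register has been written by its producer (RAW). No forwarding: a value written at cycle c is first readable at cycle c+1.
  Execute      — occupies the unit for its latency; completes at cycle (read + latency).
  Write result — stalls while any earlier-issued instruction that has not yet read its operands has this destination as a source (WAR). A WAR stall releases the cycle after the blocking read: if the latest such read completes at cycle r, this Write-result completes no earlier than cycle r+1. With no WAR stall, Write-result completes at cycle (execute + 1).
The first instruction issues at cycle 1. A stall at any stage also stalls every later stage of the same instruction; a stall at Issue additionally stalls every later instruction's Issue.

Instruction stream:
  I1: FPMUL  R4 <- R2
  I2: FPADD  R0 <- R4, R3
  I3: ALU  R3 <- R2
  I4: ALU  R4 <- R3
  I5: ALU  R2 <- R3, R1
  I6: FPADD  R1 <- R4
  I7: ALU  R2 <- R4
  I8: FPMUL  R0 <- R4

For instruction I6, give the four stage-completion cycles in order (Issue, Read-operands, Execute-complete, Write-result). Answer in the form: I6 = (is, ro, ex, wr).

I6 = (16, 17, 20, 21)

I1 -> (1, 2, 7, 8)
I2 -> (2, 9, 12, 13)  // RAW R4: wait I1 write@8
I3 -> (3, 4, 5, 10)  // WAR R3: wait I2 read@9
I4 -> (11, 12, 13, 14)  // struct: ALU busy until I3 writes@10
I5 -> (15, 16, 17, 18)  // struct: ALU busy until I4 writes@14
I6 -> (16, 17, 20, 21)
I7 -> (19, 20, 21, 22)  // struct: ALU busy until I5 writes@18
I8 -> (20, 21, 26, 27)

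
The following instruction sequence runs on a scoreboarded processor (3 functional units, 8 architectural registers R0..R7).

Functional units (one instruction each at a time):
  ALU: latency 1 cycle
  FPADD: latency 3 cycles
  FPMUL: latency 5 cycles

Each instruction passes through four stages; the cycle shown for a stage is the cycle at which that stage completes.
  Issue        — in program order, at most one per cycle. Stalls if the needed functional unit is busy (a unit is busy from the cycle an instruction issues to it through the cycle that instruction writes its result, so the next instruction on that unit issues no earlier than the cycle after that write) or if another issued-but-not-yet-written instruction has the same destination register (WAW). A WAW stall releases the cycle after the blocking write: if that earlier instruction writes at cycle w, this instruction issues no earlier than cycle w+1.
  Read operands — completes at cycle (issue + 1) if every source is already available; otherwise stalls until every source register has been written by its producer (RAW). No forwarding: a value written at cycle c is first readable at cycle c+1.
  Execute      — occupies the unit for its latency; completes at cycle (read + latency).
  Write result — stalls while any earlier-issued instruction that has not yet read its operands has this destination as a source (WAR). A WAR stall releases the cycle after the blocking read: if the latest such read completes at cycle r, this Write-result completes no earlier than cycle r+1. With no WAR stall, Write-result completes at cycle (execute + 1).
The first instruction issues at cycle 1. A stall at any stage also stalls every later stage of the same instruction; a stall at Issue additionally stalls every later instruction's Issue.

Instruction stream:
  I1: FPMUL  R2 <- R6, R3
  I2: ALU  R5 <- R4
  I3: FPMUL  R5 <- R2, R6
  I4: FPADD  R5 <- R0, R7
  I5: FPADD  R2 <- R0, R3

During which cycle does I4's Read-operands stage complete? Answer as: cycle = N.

t=1  I1 issues→FPMUL
t=2  I1 reads; I2 issues→ALU
t=3  I2 reads
t=4  I2 exec-done
t=5  I2 writes R5
t=7  I1 exec-done
t=8  I1 writes R2
t=9  I3 issues→FPMUL
t=10  I3 reads
t=15  I3 exec-done
t=16  I3 writes R5
t=17  I4 issues→FPADD
t=18  I4 reads
t=21  I4 exec-done
t=22  I4 writes R5
t=23  I5 issues→FPADD
t=24  I5 reads
t=27  I5 exec-done
t=28  I5 writes R2

cycle = 18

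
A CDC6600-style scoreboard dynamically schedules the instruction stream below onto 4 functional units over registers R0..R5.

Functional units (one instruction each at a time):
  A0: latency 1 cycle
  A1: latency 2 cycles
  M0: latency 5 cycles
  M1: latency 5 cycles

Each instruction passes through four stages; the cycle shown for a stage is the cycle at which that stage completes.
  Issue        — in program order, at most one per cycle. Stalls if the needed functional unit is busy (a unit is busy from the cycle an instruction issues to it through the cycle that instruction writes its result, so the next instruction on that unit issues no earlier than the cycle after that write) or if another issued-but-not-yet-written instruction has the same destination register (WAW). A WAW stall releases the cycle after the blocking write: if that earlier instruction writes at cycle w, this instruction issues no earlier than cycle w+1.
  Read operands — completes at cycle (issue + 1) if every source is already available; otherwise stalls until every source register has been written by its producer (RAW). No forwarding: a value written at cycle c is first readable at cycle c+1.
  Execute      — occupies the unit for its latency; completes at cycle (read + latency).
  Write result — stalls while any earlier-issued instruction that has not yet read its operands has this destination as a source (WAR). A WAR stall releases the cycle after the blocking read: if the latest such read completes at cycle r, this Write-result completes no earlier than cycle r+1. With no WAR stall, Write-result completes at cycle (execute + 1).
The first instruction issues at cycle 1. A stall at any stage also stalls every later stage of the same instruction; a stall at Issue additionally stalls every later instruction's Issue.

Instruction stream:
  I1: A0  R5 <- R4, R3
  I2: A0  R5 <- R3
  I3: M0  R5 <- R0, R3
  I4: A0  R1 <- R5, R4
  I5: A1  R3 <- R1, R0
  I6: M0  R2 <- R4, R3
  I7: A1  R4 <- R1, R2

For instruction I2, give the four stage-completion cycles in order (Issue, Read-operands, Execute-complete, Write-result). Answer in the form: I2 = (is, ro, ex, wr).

I2 = (5, 6, 7, 8)

cycle 1: I1→A0
cycle 2: I1 RO
cycle 3: I1 EX
cycle 4: I1 WR R5
cycle 5: I2→A0
cycle 6: I2 RO
cycle 7: I2 EX
cycle 8: I2 WR R5
cycle 9: I3→M0
cycle 10: I3 RO; I4→A0
cycle 11: I5→A1
cycle 15: I3 EX
cycle 16: I3 WR R5
cycle 17: I4 RO; I6→M0
cycle 18: I4 EX
cycle 19: I4 WR R1
cycle 20: I5 RO
cycle 22: I5 EX
cycle 23: I5 WR R3
cycle 24: I6 RO; I7→A1
cycle 29: I6 EX
cycle 30: I6 WR R2
cycle 31: I7 RO
cycle 33: I7 EX
cycle 34: I7 WR R4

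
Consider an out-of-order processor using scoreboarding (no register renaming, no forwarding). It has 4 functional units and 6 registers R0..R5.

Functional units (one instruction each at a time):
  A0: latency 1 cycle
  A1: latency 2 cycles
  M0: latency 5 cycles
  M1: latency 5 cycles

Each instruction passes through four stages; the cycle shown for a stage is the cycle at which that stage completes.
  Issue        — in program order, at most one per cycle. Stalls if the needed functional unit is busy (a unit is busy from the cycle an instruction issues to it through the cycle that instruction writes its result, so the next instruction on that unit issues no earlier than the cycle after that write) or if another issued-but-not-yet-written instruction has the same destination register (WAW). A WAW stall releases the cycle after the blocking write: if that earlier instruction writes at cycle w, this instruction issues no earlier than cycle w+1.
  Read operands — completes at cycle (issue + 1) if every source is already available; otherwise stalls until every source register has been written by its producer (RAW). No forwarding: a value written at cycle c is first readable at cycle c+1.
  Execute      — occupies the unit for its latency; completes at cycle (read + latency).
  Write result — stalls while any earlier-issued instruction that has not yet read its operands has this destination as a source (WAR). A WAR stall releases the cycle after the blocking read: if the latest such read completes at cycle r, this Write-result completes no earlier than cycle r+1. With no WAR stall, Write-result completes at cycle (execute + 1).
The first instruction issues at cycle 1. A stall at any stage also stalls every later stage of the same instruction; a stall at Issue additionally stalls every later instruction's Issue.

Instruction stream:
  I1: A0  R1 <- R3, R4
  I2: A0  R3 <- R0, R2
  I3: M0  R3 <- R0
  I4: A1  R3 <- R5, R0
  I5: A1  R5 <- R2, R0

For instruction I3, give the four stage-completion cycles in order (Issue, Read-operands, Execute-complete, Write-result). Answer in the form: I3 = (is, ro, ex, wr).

c1: I1→A0
c2: I1 RO
c3: I1 EX
c4: I1 WR R1
c5: I2→A0
c6: I2 RO
c7: I2 EX
c8: I2 WR R3
c9: I3→M0
c10: I3 RO
c15: I3 EX
c16: I3 WR R3
c17: I4→A1
c18: I4 RO
c20: I4 EX
c21: I4 WR R3
c22: I5→A1
c23: I5 RO
c25: I5 EX
c26: I5 WR R5

I3 = (9, 10, 15, 16)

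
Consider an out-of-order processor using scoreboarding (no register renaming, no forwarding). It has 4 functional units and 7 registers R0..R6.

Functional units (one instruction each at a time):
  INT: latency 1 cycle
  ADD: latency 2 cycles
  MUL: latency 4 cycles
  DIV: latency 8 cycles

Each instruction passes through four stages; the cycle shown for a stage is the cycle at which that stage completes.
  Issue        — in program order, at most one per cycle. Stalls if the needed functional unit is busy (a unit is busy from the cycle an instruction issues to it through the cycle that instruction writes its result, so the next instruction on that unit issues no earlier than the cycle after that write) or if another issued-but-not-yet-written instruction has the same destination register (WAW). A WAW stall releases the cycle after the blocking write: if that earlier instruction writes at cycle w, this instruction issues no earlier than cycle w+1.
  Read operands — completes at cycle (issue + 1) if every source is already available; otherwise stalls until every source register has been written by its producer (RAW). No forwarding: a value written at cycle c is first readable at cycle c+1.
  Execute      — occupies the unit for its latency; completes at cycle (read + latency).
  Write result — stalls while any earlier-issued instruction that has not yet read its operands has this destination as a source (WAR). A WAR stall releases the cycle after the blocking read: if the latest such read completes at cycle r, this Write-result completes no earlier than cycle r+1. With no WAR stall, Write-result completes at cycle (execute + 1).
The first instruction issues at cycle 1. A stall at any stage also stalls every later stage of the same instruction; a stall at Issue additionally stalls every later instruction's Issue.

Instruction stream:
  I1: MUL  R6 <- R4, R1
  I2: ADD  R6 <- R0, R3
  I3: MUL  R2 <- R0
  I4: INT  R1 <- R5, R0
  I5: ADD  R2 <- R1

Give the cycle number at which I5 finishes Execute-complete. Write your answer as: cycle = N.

[1] issue I1 (MUL)
[2] I1 read-ops
[6] I1 finished on MUL
[7] I1→R6
[8] issue I2 (ADD)
[9] I2 read-ops; issue I3 (MUL)
[10] I3 read-ops; issue I4 (INT)
[11] I2 finished on ADD; I4 read-ops
[12] I2→R6; I4 finished on INT
[13] I4→R1
[14] I3 finished on MUL
[15] I3→R2
[16] issue I5 (ADD)
[17] I5 read-ops
[19] I5 finished on ADD
[20] I5→R2

cycle = 19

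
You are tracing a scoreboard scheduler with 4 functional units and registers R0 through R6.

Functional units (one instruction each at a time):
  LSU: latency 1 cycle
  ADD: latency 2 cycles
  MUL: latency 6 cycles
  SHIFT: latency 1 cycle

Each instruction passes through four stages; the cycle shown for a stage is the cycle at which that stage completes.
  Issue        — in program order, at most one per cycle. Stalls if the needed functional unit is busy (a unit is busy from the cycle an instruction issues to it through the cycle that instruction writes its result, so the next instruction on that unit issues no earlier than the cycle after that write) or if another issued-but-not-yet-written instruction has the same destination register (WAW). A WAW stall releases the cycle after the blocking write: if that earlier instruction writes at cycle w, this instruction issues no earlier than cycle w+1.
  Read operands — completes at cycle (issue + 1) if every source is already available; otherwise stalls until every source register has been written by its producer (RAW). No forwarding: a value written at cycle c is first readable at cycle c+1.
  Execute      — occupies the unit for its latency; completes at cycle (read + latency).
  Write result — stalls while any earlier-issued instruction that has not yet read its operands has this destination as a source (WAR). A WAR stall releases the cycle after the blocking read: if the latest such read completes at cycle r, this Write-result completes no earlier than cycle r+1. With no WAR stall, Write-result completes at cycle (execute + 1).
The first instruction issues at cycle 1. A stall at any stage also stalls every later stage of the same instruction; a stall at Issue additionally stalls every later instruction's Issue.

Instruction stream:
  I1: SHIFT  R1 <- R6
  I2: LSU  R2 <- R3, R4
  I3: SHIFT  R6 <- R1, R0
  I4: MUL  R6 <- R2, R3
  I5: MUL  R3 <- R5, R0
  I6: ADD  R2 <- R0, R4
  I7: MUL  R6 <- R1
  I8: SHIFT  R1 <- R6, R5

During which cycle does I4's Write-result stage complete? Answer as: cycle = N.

cycle = 17

[I1] 1/2/3/4
[I2] 2/3/4/5
[I3] 5/6/7/8  (struct: SHIFT busy until I1 writes@4)
[I4] 9/10/16/17  (WAW R6: wait I3 write@8)
[I5] 18/19/25/26  (struct: MUL busy until I4 writes@17)
[I6] 19/20/22/23
[I7] 27/28/34/35  (struct: MUL busy until I5 writes@26)
[I8] 28/36/37/38  (RAW R6: wait I7 write@35)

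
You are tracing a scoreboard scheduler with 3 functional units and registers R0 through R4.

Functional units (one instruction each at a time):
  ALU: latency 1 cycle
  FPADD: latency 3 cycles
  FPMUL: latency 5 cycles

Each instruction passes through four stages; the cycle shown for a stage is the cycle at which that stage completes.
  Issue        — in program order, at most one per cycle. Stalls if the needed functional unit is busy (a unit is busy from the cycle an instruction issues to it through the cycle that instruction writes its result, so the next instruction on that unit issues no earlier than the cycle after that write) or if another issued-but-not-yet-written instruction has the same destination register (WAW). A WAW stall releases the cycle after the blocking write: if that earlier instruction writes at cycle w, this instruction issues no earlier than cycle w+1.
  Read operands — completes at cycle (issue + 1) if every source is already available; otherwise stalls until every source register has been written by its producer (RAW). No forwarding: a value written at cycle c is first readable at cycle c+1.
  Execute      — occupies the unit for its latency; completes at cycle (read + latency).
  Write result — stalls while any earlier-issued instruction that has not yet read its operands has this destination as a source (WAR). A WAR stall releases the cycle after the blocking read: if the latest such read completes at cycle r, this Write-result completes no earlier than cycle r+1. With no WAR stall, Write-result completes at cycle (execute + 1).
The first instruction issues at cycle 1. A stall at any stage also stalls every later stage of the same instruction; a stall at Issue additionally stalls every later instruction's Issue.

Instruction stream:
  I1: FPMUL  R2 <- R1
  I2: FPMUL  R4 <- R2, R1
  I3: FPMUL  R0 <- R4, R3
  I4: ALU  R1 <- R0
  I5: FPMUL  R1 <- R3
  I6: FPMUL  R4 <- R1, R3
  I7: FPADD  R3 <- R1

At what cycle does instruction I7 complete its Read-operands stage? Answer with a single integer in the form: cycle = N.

[1] I1 issues→FPMUL
[2] I1 reads
[7] I1 exec-done
[8] I1 writes R2
[9] I2 issues→FPMUL
[10] I2 reads
[15] I2 exec-done
[16] I2 writes R4
[17] I3 issues→FPMUL
[18] I3 reads | I4 issues→ALU
[23] I3 exec-done
[24] I3 writes R0
[25] I4 reads
[26] I4 exec-done
[27] I4 writes R1
[28] I5 issues→FPMUL
[29] I5 reads
[34] I5 exec-done
[35] I5 writes R1
[36] I6 issues→FPMUL
[37] I6 reads | I7 issues→FPADD
[38] I7 reads
[41] I7 exec-done
[42] I6 exec-done | I7 writes R3
[43] I6 writes R4

cycle = 38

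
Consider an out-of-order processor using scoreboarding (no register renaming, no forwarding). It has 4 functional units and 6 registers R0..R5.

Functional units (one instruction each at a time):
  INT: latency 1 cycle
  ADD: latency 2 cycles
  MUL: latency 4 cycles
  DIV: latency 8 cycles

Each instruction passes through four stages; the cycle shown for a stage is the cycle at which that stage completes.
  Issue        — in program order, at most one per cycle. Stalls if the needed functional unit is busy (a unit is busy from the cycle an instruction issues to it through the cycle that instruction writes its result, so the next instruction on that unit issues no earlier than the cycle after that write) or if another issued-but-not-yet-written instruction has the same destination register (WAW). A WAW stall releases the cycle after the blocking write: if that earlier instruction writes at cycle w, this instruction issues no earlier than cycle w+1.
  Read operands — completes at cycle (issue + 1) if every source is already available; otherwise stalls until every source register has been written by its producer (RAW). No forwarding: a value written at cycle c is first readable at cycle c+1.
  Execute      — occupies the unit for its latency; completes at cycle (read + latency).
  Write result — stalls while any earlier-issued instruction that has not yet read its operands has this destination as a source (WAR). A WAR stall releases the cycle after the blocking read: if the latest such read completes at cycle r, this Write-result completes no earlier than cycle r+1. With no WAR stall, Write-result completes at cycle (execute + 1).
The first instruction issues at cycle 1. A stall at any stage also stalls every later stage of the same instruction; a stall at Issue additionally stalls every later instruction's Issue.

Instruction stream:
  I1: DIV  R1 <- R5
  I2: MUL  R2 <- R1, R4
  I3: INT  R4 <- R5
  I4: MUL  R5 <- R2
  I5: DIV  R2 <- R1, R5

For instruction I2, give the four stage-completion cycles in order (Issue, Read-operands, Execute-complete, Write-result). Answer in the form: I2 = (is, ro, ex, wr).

I2 = (2, 12, 16, 17)

[1] I1→DIV
[2] I1 RO · I2→MUL
[3] I3→INT
[4] I3 RO
[5] I3 EX
[10] I1 EX
[11] I1 WR R1
[12] I2 RO
[13] I3 WR R4
[16] I2 EX
[17] I2 WR R2
[18] I4→MUL
[19] I4 RO · I5→DIV
[23] I4 EX
[24] I4 WR R5
[25] I5 RO
[33] I5 EX
[34] I5 WR R2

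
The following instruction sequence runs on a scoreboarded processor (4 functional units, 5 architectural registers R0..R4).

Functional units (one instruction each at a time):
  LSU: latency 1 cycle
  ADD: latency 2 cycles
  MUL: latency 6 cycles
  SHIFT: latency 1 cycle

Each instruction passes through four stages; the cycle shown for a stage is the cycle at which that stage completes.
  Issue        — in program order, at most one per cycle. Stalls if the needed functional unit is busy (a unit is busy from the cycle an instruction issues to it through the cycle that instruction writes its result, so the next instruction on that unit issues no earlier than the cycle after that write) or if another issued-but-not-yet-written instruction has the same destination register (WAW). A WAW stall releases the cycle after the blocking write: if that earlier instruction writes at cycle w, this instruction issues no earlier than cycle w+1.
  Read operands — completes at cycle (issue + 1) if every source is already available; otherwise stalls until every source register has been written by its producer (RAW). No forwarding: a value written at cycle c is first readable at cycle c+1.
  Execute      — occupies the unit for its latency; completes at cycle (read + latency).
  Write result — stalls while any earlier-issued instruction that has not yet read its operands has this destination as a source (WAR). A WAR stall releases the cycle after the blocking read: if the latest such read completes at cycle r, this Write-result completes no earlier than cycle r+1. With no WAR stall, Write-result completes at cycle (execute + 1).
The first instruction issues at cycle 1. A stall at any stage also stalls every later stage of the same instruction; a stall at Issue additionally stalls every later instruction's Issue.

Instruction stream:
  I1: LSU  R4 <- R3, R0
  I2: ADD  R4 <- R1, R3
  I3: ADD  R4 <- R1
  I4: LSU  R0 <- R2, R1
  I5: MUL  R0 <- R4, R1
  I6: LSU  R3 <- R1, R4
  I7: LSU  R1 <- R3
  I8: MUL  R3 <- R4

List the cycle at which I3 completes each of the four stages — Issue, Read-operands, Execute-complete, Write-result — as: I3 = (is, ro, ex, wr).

c1: I1→LSU
c2: I1 RO
c3: I1 EX
c4: I1 WR R4
c5: I2→ADD
c6: I2 RO
c8: I2 EX
c9: I2 WR R4
c10: I3→ADD
c11: I3 RO; I4→LSU
c12: I4 RO
c13: I3 EX; I4 EX
c14: I3 WR R4; I4 WR R0
c15: I5→MUL
c16: I5 RO; I6→LSU
c17: I6 RO
c18: I6 EX
c19: I6 WR R3
c20: I7→LSU
c21: I7 RO
c22: I5 EX; I7 EX
c23: I5 WR R0; I7 WR R1
c24: I8→MUL
c25: I8 RO
c31: I8 EX
c32: I8 WR R3

I3 = (10, 11, 13, 14)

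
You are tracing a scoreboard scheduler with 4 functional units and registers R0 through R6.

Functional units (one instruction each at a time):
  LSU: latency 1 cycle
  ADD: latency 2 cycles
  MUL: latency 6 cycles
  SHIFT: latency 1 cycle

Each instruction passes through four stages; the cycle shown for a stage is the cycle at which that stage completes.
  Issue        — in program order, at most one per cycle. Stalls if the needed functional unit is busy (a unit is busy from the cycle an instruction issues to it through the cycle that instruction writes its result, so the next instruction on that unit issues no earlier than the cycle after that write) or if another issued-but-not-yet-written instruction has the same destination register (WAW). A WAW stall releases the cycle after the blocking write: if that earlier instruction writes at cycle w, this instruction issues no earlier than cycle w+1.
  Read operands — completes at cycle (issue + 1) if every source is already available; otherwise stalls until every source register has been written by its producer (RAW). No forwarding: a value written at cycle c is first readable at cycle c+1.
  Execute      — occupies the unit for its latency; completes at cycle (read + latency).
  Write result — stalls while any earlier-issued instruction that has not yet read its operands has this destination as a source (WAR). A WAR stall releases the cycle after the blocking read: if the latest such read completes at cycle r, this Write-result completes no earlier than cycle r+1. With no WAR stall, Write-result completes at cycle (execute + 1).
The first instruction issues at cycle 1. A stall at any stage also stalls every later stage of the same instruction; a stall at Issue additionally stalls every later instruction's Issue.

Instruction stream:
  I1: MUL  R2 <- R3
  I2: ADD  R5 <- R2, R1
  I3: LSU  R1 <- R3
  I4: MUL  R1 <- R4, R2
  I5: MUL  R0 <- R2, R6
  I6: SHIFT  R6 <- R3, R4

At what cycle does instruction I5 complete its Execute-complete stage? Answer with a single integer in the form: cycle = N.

c1: issue I1 (MUL)
c2: I1 read-ops; issue I2 (ADD)
c3: issue I3 (LSU)
c4: I3 read-ops
c5: I3 finished on LSU
c8: I1 finished on MUL
c9: I1→R2
c10: I2 read-ops
c11: I3→R1
c12: I2 finished on ADD; issue I4 (MUL)
c13: I2→R5; I4 read-ops
c19: I4 finished on MUL
c20: I4→R1
c21: issue I5 (MUL)
c22: I5 read-ops; issue I6 (SHIFT)
c23: I6 read-ops
c24: I6 finished on SHIFT
c25: I6→R6
c28: I5 finished on MUL
c29: I5→R0

cycle = 28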